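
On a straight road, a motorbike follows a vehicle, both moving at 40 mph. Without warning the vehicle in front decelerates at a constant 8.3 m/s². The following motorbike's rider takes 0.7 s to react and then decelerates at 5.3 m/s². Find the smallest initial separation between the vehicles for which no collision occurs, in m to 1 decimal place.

40 mph × 0.44704 = 17.8816 m/s.
Leader travels v²/(2a_L) = 319.752 / 16.600 = 19.262 m before stopping.
Follower covers v·t_r = 17.8816 × 0.7 = 12.517 m while reacting, then v²/(2a_F) = 319.752 / 10.600 = 30.165 m while braking, for a total of 12.517 + 30.165 = 42.682 m.
Since a_F ≤ a_L and the follower starts braking later, the follower is never slower than the leader, so the closest approach is when both have stopped.
Minimum gap = 42.682 − 19.262 = 23.420 m.

Minimum gap ≈ 23.4 m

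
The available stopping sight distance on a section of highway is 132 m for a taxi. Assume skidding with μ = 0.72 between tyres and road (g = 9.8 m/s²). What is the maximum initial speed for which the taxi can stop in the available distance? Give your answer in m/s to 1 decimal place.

a = μg = 0.72 × 9.8 = 7.056 m/s².
v²/(2a) = d ⇒ v = √(2 × 7.056 × 132) = √1862.78 = 43.1599 m/s.

Maximum speed ≈ 43.2 m/s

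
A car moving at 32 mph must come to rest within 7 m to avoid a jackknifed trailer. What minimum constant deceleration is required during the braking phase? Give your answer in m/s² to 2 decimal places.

Required deceleration ≈ 14.62 m/s²

32 mph × 0.44704 = 14.3053 m/s.
v² = 2a·d ⇒ a = v²/(2d) = 14.3053² / (2 × 7.000) = 204.642 / 14.000 = 14.6173 m/s².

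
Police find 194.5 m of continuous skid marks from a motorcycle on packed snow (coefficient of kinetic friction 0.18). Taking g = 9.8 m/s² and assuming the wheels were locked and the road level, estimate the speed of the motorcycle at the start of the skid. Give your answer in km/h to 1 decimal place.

Initial speed ≈ 94.3 km/h

Deceleration a = μg = 0.18 × 9.8 = 1.764 m/s².
v = √(2a·d) = √(2 × 1.764 × 194.5) = √686.196 = 26.1953 m/s.
= 26.1953 × 3.6 = 94.303 km/h.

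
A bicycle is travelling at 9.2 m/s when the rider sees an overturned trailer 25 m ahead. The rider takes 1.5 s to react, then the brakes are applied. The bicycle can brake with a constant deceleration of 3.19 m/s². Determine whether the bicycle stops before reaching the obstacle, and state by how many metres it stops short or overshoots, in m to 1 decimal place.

No — it overshoots by 2.1 m

Reaction distance = 9.2000 × 1.5 = 13.800 m.
Braking distance = v²/(2a) = 84.640 / 6.380 = 13.266 m.
Total stopping distance = 13.800 + 13.266 = 27.066 m, vs 25 m available — it cannot stop in time and overshoots by 27.066 − 25 = 2.066 m.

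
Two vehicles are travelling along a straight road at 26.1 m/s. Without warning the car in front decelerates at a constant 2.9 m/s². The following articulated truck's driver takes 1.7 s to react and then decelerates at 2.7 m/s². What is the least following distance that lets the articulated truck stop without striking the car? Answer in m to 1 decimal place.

Leader travels v²/(2a_L) = 681.210 / 5.800 = 117.450 m before stopping.
Follower covers v·t_r = 26.1000 × 1.7 = 44.370 m while reacting, then v²/(2a_F) = 681.210 / 5.400 = 126.150 m while braking, for a total of 44.370 + 126.150 = 170.520 m.
Since a_F ≤ a_L and the follower starts braking later, the follower is never slower than the leader, so the closest approach is when both have stopped.
Minimum gap = 170.520 − 117.450 = 53.070 m.

Minimum gap ≈ 53.1 m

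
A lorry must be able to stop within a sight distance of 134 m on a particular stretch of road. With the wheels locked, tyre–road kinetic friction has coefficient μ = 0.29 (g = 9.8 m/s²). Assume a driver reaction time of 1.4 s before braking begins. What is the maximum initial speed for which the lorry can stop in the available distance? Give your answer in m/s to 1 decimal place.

Maximum speed ≈ 23.9 m/s

a = μg = 0.29 × 9.8 = 2.842 m/s².
Stopping distance: v·t_r + v²/(2a) = 134 with t_r = 1.4 s and a = 2.842 m/s².
So v² + 7.958 v − 761.66 = 0.
Positive root: v = −a·t_r + √((a·t_r)² + 2a·d) = −3.979 + √(15.832 + 761.66) = 23.9045 m/s.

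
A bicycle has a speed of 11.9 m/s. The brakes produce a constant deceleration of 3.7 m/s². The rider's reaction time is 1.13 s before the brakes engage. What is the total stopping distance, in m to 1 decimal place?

Reaction distance = v·t_r = 11.9000 × 1.13 = 13.447 m.
Braking distance = v²/(2a) = 11.9000² / (2 × 3.700) = 141.610 / 7.400 = 19.136 m.
Total = 13.447 + 19.136 = 32.583 m.

Total stopping distance ≈ 32.6 m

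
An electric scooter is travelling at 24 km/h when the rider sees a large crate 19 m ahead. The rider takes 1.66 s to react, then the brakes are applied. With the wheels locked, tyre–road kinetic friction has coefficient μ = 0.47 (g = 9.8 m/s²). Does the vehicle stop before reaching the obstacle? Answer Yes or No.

Yes

24 km/h ÷ 3.6 = 6.6667 m/s.
a = μg = 0.47 × 9.8 = 4.606 m/s².
Reaction distance = 6.6667 × 1.66 = 11.067 m.
Braking distance = v²/(2a) = 44.445 / 9.212 = 4.825 m.
Total stopping distance = 11.067 + 4.825 = 15.892 m, vs 19 m available — it stops with 19 − 15.892 = 3.108 m to spare.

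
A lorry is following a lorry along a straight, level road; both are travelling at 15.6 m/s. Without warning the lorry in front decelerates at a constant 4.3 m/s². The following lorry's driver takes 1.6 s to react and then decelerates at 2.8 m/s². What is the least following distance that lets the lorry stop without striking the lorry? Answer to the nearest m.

Leader travels v²/(2a_L) = 243.360 / 8.600 = 28.298 m before stopping.
Follower covers v·t_r = 15.6000 × 1.6 = 24.960 m while reacting, then v²/(2a_F) = 243.360 / 5.600 = 43.457 m while braking, for a total of 24.960 + 43.457 = 68.417 m.
Since a_F ≤ a_L and the follower starts braking later, the follower is never slower than the leader, so the closest approach is when both have stopped.
Minimum gap = 68.417 − 28.298 = 40.119 m.

Minimum gap ≈ 40 m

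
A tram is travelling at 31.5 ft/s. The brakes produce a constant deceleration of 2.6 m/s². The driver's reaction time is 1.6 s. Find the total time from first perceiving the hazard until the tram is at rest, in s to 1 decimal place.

Total time ≈ 5.3 s

31.5 ft/s × 0.3048 = 9.6012 m/s.
Braking time = v/a = 9.6012 / 2.600 = 3.693 s.
Total = 1.6 + 3.693 = 5.293 s.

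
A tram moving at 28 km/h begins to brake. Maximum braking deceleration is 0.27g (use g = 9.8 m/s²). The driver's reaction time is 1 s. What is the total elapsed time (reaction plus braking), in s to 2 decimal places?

28 km/h ÷ 3.6 = 7.7778 m/s.
a = 0.27 × 9.8 = 2.646 m/s².
Braking time = v/a = 7.7778 / 2.646 = 2.939 s.
Total = 1 + 2.939 = 3.939 s.

Total time ≈ 3.94 s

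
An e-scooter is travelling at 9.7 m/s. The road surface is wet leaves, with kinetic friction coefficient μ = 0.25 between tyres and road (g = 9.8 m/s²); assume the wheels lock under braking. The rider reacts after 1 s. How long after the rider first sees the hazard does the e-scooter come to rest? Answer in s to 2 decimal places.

Total time ≈ 4.96 s

a = μg = 0.25 × 9.8 = 2.450 m/s².
Braking time = v/a = 9.7000 / 2.450 = 3.959 s.
Total = 1 + 3.959 = 4.959 s.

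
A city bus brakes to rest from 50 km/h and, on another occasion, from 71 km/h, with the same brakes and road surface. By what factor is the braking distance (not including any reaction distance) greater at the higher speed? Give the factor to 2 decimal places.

Braking distance d = v²/(2a), so with a fixed, d ∝ v².
Factor = (71/50)² = 1.4200² = 2.0164.

Factor ≈ 2.02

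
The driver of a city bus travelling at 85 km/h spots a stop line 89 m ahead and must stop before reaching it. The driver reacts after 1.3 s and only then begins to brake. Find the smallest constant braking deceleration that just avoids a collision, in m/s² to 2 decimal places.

Required deceleration ≈ 4.78 m/s²

85 km/h ÷ 3.6 = 23.6111 m/s.
Distance covered during reaction = 23.6111 × 1.3 = 30.694 m.
Distance available for braking: 89 − 30.694 = 58.306 m.
v² = 2a·d ⇒ a = v²/(2d) = 23.6111² / (2 × 58.306) = 557.484 / 116.612 = 4.7807 m/s².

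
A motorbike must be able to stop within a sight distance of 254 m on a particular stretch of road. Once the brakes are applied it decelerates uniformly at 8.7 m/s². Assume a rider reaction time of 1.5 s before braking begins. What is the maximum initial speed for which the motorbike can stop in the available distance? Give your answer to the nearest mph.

Maximum speed ≈ 122 mph

Stopping distance: v·t_r + v²/(2a) = 254 with t_r = 1.5 s and a = 8.700 m/s².
So v² + 26.100 v − 4419.60 = 0.
Positive root: v = −a·t_r + √((a·t_r)² + 2a·d) = −13.050 + √(170.303 + 4419.60) = 54.6988 m/s.
54.6988 m/s ÷ 0.44704 = 122.358 mph.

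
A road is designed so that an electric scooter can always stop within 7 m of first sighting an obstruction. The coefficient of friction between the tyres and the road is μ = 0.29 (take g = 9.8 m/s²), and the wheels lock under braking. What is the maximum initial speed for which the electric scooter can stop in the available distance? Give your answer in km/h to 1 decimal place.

Maximum speed ≈ 22.7 km/h

a = μg = 0.29 × 9.8 = 2.842 m/s².
v²/(2a) = d ⇒ v = √(2 × 2.842 × 7) = √39.79 = 6.3079 m/s.
6.3079 m/s × 3.6 = 22.708 km/h.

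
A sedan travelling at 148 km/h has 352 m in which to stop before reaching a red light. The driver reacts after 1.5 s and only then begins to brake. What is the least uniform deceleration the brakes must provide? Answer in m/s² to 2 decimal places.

148 km/h ÷ 3.6 = 41.1111 m/s.
Distance covered during reaction = 41.1111 × 1.5 = 61.667 m.
Distance available for braking: 352 − 61.667 = 290.333 m.
v² = 2a·d ⇒ a = v²/(2d) = 41.1111² / (2 × 290.333) = 1690.123 / 580.666 = 2.9107 m/s².

Required deceleration ≈ 2.91 m/s²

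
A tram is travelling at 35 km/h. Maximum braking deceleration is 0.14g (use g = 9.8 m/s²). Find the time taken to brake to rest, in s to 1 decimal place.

Braking time ≈ 7.1 s

35 km/h ÷ 3.6 = 9.7222 m/s.
a = 0.14 × 9.8 = 1.372 m/s².
Braking time = v/a = 9.7222 / 1.372 = 7.086 s.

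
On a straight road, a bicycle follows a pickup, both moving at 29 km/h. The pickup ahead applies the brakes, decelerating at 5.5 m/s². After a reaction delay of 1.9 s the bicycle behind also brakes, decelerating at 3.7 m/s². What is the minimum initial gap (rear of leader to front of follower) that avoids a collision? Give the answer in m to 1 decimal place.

29 km/h ÷ 3.6 = 8.0556 m/s.
Leader travels v²/(2a_L) = 64.893 / 11.000 = 5.899 m before stopping.
Follower covers v·t_r = 8.0556 × 1.9 = 15.306 m while reacting, then v²/(2a_F) = 64.893 / 7.400 = 8.769 m while braking, for a total of 15.306 + 8.769 = 24.075 m.
Since a_F ≤ a_L and the follower starts braking later, the follower is never slower than the leader, so the closest approach is when both have stopped.
Minimum gap = 24.075 − 5.899 = 18.176 m.

Minimum gap ≈ 18.2 m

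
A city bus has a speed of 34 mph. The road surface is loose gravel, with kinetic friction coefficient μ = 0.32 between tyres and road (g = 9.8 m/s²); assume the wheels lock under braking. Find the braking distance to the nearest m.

34 mph × 0.44704 = 15.1994 m/s.
a = μg = 0.32 × 9.8 = 3.136 m/s².
Braking distance = v²/(2a) = 15.1994² / (2 × 3.136) = 231.022 / 6.272 = 36.834 m.

Braking distance ≈ 37 m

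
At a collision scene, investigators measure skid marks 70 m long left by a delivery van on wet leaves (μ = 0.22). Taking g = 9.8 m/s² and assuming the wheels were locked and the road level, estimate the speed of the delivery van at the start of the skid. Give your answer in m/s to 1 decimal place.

Deceleration a = μg = 0.22 × 9.8 = 2.156 m/s².
v = √(2a·d) = √(2 × 2.156 × 70) = √301.840 = 17.3735 m/s.

Initial speed ≈ 17.4 m/s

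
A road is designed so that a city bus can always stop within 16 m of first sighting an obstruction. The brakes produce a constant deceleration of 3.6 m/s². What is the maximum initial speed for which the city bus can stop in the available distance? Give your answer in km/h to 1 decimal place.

v²/(2a) = d ⇒ v = √(2 × 3.600 × 16) = √115.20 = 10.7331 m/s.
10.7331 m/s × 3.6 = 38.639 km/h.

Maximum speed ≈ 38.6 km/h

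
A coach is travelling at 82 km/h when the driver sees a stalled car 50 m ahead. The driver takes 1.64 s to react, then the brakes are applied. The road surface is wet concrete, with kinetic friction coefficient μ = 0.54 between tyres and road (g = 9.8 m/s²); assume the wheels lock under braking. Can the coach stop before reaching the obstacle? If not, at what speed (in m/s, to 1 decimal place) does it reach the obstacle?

82 km/h ÷ 3.6 = 22.7778 m/s.
a = μg = 0.54 × 9.8 = 5.292 m/s².
Reaction distance = 22.7778 × 1.64 = 37.356 m.
Braking distance needed to stop: v²/(2a) = 518.828 / 10.584 = 49.020 m, so total needed = 37.356 + 49.020 = 86.376 m > 50 m — it cannot stop.
Distance remaining when braking begins: 50 − 37.356 = 12.644 m.
v² = v₀² − 2a·d = 518.828 − 2 × 5.292 × 12.644 = 385.004 m²/s².
v = √385.004 = 19.622 m/s.

No — it strikes the obstacle at 19.6 m/s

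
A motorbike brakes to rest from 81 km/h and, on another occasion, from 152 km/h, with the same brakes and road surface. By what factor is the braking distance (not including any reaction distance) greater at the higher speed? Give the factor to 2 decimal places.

Braking distance d = v²/(2a), so with a fixed, d ∝ v².
Factor = (152/81)² = 1.8765² = 3.5213.

Factor ≈ 3.52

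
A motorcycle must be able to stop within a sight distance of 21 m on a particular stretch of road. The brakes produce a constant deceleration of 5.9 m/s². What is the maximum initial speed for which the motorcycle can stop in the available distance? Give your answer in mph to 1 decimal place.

Maximum speed ≈ 35.2 mph

v²/(2a) = d ⇒ v = √(2 × 5.900 × 21) = √247.80 = 15.7417 m/s.
15.7417 m/s ÷ 0.44704 = 35.213 mph.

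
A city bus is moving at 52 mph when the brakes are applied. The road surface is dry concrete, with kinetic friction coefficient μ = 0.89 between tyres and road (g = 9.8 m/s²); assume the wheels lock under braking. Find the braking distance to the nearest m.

Braking distance ≈ 31 m

52 mph × 0.44704 = 23.2461 m/s.
a = μg = 0.89 × 9.8 = 8.722 m/s².
Braking distance = v²/(2a) = 23.2461² / (2 × 8.722) = 540.381 / 17.444 = 30.978 m.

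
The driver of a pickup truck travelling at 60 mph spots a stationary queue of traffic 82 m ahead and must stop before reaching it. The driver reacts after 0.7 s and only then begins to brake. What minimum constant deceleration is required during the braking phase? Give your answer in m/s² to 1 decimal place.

60 mph × 0.44704 = 26.8224 m/s.
Distance covered during reaction = 26.8224 × 0.7 = 18.776 m.
Distance available for braking: 82 − 18.776 = 63.224 m.
v² = 2a·d ⇒ a = v²/(2d) = 26.8224² / (2 × 63.224) = 719.441 / 126.448 = 5.6896 m/s².

Required deceleration ≈ 5.7 m/s²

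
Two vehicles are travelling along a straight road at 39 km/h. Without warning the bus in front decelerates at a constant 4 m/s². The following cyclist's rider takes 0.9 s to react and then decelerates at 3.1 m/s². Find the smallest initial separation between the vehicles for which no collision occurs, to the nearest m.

39 km/h ÷ 3.6 = 10.8333 m/s.
Leader travels v²/(2a_L) = 117.360 / 8.000 = 14.670 m before stopping.
Follower covers v·t_r = 10.8333 × 0.9 = 9.750 m while reacting, then v²/(2a_F) = 117.360 / 6.200 = 18.929 m while braking, for a total of 9.750 + 18.929 = 28.679 m.
Since a_F ≤ a_L and the follower starts braking later, the follower is never slower than the leader, so the closest approach is when both have stopped.
Minimum gap = 28.679 − 14.670 = 14.009 m.

Minimum gap ≈ 14 m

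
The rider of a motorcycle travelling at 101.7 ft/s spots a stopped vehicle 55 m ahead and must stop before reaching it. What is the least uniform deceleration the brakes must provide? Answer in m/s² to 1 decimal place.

Required deceleration ≈ 8.7 m/s²

101.7 ft/s × 0.3048 = 30.9982 m/s.
v² = 2a·d ⇒ a = v²/(2d) = 30.9982² / (2 × 55.000) = 960.888 / 110.000 = 8.7353 m/s².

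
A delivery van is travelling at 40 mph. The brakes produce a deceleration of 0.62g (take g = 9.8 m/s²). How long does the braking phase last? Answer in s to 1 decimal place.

Braking time ≈ 2.9 s

40 mph × 0.44704 = 17.8816 m/s.
a = 0.62 × 9.8 = 6.076 m/s².
Braking time = v/a = 17.8816 / 6.076 = 2.943 s.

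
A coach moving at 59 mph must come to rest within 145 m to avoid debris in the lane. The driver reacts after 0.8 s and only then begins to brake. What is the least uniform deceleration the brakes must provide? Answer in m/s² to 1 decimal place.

59 mph × 0.44704 = 26.3754 m/s.
Distance covered during reaction = 26.3754 × 0.8 = 21.100 m.
Distance available for braking: 145 − 21.100 = 123.900 m.
v² = 2a·d ⇒ a = v²/(2d) = 26.3754² / (2 × 123.900) = 695.662 / 247.800 = 2.8074 m/s².

Required deceleration ≈ 2.8 m/s²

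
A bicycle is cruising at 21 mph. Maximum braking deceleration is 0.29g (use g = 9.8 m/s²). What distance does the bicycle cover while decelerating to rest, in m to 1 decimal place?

21 mph × 0.44704 = 9.3878 m/s.
a = 0.29 × 9.8 = 2.842 m/s².
Braking distance = v²/(2a) = 9.3878² / (2 × 2.842) = 88.131 / 5.684 = 15.505 m.

Braking distance ≈ 15.5 m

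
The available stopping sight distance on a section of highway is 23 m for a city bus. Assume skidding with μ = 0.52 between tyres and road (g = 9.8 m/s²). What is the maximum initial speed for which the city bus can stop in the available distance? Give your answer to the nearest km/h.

Maximum speed ≈ 55 km/h

a = μg = 0.52 × 9.8 = 5.096 m/s².
v²/(2a) = d ⇒ v = √(2 × 5.096 × 23) = √234.42 = 15.3108 m/s.
15.3108 m/s × 3.6 = 55.119 km/h.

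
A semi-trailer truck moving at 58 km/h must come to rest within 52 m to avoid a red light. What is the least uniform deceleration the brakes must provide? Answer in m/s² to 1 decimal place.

58 km/h ÷ 3.6 = 16.1111 m/s.
v² = 2a·d ⇒ a = v²/(2d) = 16.1111² / (2 × 52.000) = 259.568 / 104.000 = 2.4958 m/s².

Required deceleration ≈ 2.5 m/s²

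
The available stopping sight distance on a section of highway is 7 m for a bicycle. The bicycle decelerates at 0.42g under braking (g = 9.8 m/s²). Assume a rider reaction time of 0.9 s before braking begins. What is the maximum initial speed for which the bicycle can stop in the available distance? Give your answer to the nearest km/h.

a = 0.42 × 9.8 = 4.116 m/s².
Stopping distance: v·t_r + v²/(2a) = 7 with t_r = 0.9 s and a = 4.116 m/s².
So v² + 7.409 v − 57.62 = 0.
Positive root: v = −a·t_r + √((a·t_r)² + 2a·d) = −3.704 + √(13.720 + 57.62) = 4.7423 m/s.
4.7423 m/s × 3.6 = 17.072 km/h.

Maximum speed ≈ 17 km/h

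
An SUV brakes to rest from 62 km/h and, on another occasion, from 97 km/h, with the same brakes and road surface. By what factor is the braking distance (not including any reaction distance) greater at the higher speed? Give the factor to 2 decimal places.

Braking distance d = v²/(2a), so with a fixed, d ∝ v².
Factor = (97/62)² = 1.5645² = 2.4477.

Factor ≈ 2.45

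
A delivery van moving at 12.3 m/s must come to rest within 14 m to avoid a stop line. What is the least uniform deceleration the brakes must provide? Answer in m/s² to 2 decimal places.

Required deceleration ≈ 5.40 m/s²

v² = 2a·d ⇒ a = v²/(2d) = 12.3000² / (2 × 14.000) = 151.290 / 28.000 = 5.4032 m/s².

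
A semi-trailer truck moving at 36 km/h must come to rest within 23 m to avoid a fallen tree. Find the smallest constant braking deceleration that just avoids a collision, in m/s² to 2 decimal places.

Required deceleration ≈ 2.17 m/s²

36 km/h ÷ 3.6 = 10.0000 m/s.
v² = 2a·d ⇒ a = v²/(2d) = 10.0000² / (2 × 23.000) = 100.000 / 46.000 = 2.1739 m/s².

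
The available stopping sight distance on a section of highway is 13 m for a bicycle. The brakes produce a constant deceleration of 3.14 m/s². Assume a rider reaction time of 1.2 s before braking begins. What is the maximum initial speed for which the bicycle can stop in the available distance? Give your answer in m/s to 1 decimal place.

Maximum speed ≈ 6.0 m/s

Stopping distance: v·t_r + v²/(2a) = 13 with t_r = 1.2 s and a = 3.140 m/s².
So v² + 7.536 v − 81.64 = 0.
Positive root: v = −a·t_r + √((a·t_r)² + 2a·d) = −3.768 + √(14.198 + 81.64) = 6.0217 m/s.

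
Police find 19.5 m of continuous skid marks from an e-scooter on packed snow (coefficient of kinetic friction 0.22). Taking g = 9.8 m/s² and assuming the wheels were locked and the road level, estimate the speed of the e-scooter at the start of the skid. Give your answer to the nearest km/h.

Deceleration a = μg = 0.22 × 9.8 = 2.156 m/s².
v = √(2a·d) = √(2 × 2.156 × 19.5) = √84.084 = 9.1697 m/s.
= 9.1697 × 3.6 = 33.011 km/h.

Initial speed ≈ 33 km/h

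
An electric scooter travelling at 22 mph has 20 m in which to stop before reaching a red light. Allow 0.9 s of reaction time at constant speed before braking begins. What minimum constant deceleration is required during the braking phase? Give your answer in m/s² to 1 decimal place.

Required deceleration ≈ 4.3 m/s²

22 mph × 0.44704 = 9.8349 m/s.
Distance covered during reaction = 9.8349 × 0.9 = 8.851 m.
Distance available for braking: 20 − 8.851 = 11.149 m.
v² = 2a·d ⇒ a = v²/(2d) = 9.8349² / (2 × 11.149) = 96.725 / 22.298 = 4.3378 m/s².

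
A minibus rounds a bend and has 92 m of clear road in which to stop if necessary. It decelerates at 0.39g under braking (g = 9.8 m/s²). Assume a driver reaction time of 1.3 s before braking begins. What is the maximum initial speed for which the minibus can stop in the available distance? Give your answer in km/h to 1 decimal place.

Maximum speed ≈ 79.2 km/h

a = 0.39 × 9.8 = 3.822 m/s².
Stopping distance: v·t_r + v²/(2a) = 92 with t_r = 1.3 s and a = 3.822 m/s².
So v² + 9.937 v − 703.25 = 0.
Positive root: v = −a·t_r + √((a·t_r)² + 2a·d) = −4.969 + √(24.691 + 703.25) = 22.0114 m/s.
22.0114 m/s × 3.6 = 79.241 km/h.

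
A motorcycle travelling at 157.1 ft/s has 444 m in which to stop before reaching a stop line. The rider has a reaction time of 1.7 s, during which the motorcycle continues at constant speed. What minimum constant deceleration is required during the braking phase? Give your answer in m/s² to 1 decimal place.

Required deceleration ≈ 3.2 m/s²

157.1 ft/s × 0.3048 = 47.8841 m/s.
Distance covered during reaction = 47.8841 × 1.7 = 81.403 m.
Distance available for braking: 444 − 81.403 = 362.597 m.
v² = 2a·d ⇒ a = v²/(2d) = 47.8841² / (2 × 362.597) = 2292.887 / 725.194 = 3.1618 m/s².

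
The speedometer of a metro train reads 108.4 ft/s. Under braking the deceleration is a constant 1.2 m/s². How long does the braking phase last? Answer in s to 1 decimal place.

108.4 ft/s × 0.3048 = 33.0403 m/s.
Braking time = v/a = 33.0403 / 1.200 = 27.534 s.

Braking time ≈ 27.5 s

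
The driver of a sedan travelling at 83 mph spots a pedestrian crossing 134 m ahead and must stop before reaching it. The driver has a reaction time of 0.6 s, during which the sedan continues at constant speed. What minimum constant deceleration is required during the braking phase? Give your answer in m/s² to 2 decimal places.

83 mph × 0.44704 = 37.1043 m/s.
Distance covered during reaction = 37.1043 × 0.6 = 22.263 m.
Distance available for braking: 134 − 22.263 = 111.737 m.
v² = 2a·d ⇒ a = v²/(2d) = 37.1043² / (2 × 111.737) = 1376.729 / 223.474 = 6.1606 m/s².

Required deceleration ≈ 6.16 m/s²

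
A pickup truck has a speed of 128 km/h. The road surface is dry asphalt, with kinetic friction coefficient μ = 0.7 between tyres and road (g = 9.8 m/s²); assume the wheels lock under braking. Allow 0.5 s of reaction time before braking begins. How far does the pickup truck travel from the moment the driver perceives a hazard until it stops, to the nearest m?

Total stopping distance ≈ 110 m

128 km/h ÷ 3.6 = 35.5556 m/s.
a = μg = 0.7 × 9.8 = 6.860 m/s².
Reaction distance = v·t_r = 35.5556 × 0.5 = 17.778 m.
Braking distance = v²/(2a) = 35.5556² / (2 × 6.860) = 1264.201 / 13.720 = 92.143 m.
Total = 17.778 + 92.143 = 109.921 m.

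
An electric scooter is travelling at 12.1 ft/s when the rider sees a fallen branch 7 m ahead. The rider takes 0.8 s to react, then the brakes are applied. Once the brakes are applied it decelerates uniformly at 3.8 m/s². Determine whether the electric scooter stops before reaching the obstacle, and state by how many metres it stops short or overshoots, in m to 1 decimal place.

Yes — it stops 2.3 m short of the obstacle

12.1 ft/s × 0.3048 = 3.6881 m/s.
Reaction distance = 3.6881 × 0.8 = 2.950 m.
Braking distance = v²/(2a) = 13.602 / 7.600 = 1.790 m.
Total stopping distance = 2.950 + 1.790 = 4.740 m, vs 7 m available — it stops with 7 − 4.740 = 2.260 m to spare.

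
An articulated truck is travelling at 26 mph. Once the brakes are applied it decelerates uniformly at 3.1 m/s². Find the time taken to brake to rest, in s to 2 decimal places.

26 mph × 0.44704 = 11.6230 m/s.
Braking time = v/a = 11.6230 / 3.100 = 3.749 s.

Braking time ≈ 3.75 s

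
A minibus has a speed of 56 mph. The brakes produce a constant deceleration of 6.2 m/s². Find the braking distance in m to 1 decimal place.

56 mph × 0.44704 = 25.0342 m/s.
Braking distance = v²/(2a) = 25.0342² / (2 × 6.200) = 626.711 / 12.400 = 50.541 m.

Braking distance ≈ 50.5 m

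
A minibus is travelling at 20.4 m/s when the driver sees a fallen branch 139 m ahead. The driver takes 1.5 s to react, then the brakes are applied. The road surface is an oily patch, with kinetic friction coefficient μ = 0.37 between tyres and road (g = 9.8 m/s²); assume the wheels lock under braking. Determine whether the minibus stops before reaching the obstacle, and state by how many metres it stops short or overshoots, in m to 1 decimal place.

Yes — it stops 51.0 m short of the obstacle

a = μg = 0.37 × 9.8 = 3.626 m/s².
Reaction distance = 20.4000 × 1.5 = 30.600 m.
Braking distance = v²/(2a) = 416.160 / 7.252 = 57.386 m.
Total stopping distance = 30.600 + 57.386 = 87.986 m, vs 139 m available — it stops with 139 − 87.986 = 51.014 m to spare.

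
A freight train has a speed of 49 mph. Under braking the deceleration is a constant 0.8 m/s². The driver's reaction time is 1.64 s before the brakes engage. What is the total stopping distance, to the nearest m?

Total stopping distance ≈ 336 m

49 mph × 0.44704 = 21.9050 m/s.
Reaction distance = v·t_r = 21.9050 × 1.64 = 35.924 m.
Braking distance = v²/(2a) = 21.9050² / (2 × 0.800) = 479.829 / 1.600 = 299.893 m.
Total = 35.924 + 299.893 = 335.817 m.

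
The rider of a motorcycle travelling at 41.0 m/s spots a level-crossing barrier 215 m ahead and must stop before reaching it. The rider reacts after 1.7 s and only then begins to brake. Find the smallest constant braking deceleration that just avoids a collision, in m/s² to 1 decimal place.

Distance covered during reaction = 41.0000 × 1.7 = 69.700 m.
Distance available for braking: 215 − 69.700 = 145.300 m.
v² = 2a·d ⇒ a = v²/(2d) = 41.0000² / (2 × 145.300) = 1681.000 / 290.600 = 5.7846 m/s².

Required deceleration ≈ 5.8 m/s²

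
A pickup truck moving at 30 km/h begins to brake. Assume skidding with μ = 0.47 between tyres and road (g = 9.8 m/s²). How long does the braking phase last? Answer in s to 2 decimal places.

30 km/h ÷ 3.6 = 8.3333 m/s.
a = μg = 0.47 × 9.8 = 4.606 m/s².
Braking time = v/a = 8.3333 / 4.606 = 1.809 s.

Braking time ≈ 1.81 s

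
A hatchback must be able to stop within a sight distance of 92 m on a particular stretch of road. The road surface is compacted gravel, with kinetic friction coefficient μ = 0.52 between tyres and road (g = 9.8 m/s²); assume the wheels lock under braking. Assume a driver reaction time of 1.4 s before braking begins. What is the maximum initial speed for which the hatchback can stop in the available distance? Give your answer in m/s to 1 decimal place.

a = μg = 0.52 × 9.8 = 5.096 m/s².
Stopping distance: v·t_r + v²/(2a) = 92 with t_r = 1.4 s and a = 5.096 m/s².
So v² + 14.269 v − 937.66 = 0.
Positive root: v = −a·t_r + √((a·t_r)² + 2a·d) = −7.134 + √(50.894 + 937.66) = 24.3073 m/s.

Maximum speed ≈ 24.3 m/s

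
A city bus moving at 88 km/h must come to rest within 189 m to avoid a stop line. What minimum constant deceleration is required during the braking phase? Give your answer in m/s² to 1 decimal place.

88 km/h ÷ 3.6 = 24.4444 m/s.
v² = 2a·d ⇒ a = v²/(2d) = 24.4444² / (2 × 189.000) = 597.529 / 378.000 = 1.5808 m/s².

Required deceleration ≈ 1.6 m/s²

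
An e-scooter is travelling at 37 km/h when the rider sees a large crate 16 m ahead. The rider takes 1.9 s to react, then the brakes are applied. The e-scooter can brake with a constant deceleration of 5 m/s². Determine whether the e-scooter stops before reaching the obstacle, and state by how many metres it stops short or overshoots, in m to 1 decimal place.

No — it overshoots by 14.1 m

37 km/h ÷ 3.6 = 10.2778 m/s.
Reaction distance = 10.2778 × 1.9 = 19.528 m.
Braking distance = v²/(2a) = 105.633 / 10.000 = 10.563 m.
Total stopping distance = 19.528 + 10.563 = 30.091 m, vs 16 m available — it cannot stop in time and overshoots by 30.091 − 16 = 14.091 m.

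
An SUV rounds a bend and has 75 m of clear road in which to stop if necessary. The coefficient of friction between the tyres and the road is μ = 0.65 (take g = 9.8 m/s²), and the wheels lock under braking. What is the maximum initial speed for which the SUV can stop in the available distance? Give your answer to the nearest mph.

Maximum speed ≈ 69 mph

a = μg = 0.65 × 9.8 = 6.370 m/s².
v²/(2a) = d ⇒ v = √(2 × 6.370 × 75) = √955.50 = 30.9112 m/s.
30.9112 m/s ÷ 0.44704 = 69.146 mph.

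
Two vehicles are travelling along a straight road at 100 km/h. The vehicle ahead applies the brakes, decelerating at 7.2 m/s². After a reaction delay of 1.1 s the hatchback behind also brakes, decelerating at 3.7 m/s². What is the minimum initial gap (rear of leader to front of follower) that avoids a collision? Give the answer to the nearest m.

Minimum gap ≈ 81 m

100 km/h ÷ 3.6 = 27.7778 m/s.
Leader travels v²/(2a_L) = 771.606 / 14.400 = 53.584 m before stopping.
Follower covers v·t_r = 27.7778 × 1.1 = 30.556 m while reacting, then v²/(2a_F) = 771.606 / 7.400 = 104.271 m while braking, for a total of 30.556 + 104.271 = 134.827 m.
Since a_F ≤ a_L and the follower starts braking later, the follower is never slower than the leader, so the closest approach is when both have stopped.
Minimum gap = 134.827 − 53.584 = 81.243 m.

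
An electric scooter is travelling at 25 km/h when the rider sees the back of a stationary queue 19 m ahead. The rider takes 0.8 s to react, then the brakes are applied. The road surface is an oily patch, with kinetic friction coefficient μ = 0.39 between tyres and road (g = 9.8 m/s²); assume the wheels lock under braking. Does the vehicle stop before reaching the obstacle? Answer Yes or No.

Yes

25 km/h ÷ 3.6 = 6.9444 m/s.
a = μg = 0.39 × 9.8 = 3.822 m/s².
Reaction distance = 6.9444 × 0.8 = 5.556 m.
Braking distance = v²/(2a) = 48.225 / 7.644 = 6.309 m.
Total stopping distance = 5.556 + 6.309 = 11.865 m, vs 19 m available — it stops with 19 − 11.865 = 7.135 m to spare.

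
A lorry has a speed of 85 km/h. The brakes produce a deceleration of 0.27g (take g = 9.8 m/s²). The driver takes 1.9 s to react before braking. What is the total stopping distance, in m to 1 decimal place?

85 km/h ÷ 3.6 = 23.6111 m/s.
a = 0.27 × 9.8 = 2.646 m/s².
Reaction distance = v·t_r = 23.6111 × 1.9 = 44.861 m.
Braking distance = v²/(2a) = 23.6111² / (2 × 2.646) = 557.484 / 5.292 = 105.345 m.
Total = 44.861 + 105.345 = 150.206 m.

Total stopping distance ≈ 150.2 m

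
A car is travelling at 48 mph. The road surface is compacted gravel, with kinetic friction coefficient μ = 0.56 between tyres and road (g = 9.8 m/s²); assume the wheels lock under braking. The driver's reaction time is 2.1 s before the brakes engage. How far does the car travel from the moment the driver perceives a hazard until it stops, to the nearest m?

Total stopping distance ≈ 87 m

48 mph × 0.44704 = 21.4579 m/s.
a = μg = 0.56 × 9.8 = 5.488 m/s².
Reaction distance = v·t_r = 21.4579 × 2.1 = 45.062 m.
Braking distance = v²/(2a) = 21.4579² / (2 × 5.488) = 460.441 / 10.976 = 41.950 m.
Total = 45.062 + 41.950 = 87.012 m.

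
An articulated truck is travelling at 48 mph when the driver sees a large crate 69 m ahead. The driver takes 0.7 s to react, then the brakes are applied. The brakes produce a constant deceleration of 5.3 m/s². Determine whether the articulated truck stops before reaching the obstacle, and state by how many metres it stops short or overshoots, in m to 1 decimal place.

48 mph × 0.44704 = 21.4579 m/s.
Reaction distance = 21.4579 × 0.7 = 15.021 m.
Braking distance = v²/(2a) = 460.441 / 10.600 = 43.438 m.
Total stopping distance = 15.021 + 43.438 = 58.459 m, vs 69 m available — it stops with 69 − 58.459 = 10.541 m to spare.

Yes — it stops 10.5 m short of the obstacle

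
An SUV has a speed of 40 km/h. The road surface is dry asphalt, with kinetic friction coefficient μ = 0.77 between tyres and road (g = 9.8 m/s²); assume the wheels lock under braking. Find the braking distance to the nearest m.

40 km/h ÷ 3.6 = 11.1111 m/s.
a = μg = 0.77 × 9.8 = 7.546 m/s².
Braking distance = v²/(2a) = 11.1111² / (2 × 7.546) = 123.457 / 15.092 = 8.180 m.

Braking distance ≈ 8 m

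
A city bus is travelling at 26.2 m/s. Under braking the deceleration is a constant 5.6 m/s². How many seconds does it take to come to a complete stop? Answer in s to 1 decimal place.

Braking time ≈ 4.7 s

Braking time = v/a = 26.2000 / 5.600 = 4.679 s.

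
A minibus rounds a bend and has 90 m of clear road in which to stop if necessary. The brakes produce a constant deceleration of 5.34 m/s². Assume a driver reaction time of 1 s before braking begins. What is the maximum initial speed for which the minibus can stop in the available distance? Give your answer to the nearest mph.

Maximum speed ≈ 58 mph

Stopping distance: v·t_r + v²/(2a) = 90 with t_r = 1 s and a = 5.340 m/s².
So v² + 10.680 v − 961.20 = 0.
Positive root: v = −a·t_r + √((a·t_r)² + 2a·d) = −5.340 + √(28.516 + 961.20) = 26.1198 m/s.
26.1198 m/s ÷ 0.44704 = 58.428 mph.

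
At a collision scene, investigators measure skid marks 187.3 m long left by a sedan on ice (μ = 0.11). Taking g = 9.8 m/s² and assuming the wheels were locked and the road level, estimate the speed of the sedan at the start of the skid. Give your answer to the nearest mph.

Deceleration a = μg = 0.11 × 9.8 = 1.078 m/s².
v = √(2a·d) = √(2 × 1.078 × 187.3) = √403.819 = 20.0952 m/s.
= 20.0952 ÷ 0.44704 = 44.952 mph.

Initial speed ≈ 45 mph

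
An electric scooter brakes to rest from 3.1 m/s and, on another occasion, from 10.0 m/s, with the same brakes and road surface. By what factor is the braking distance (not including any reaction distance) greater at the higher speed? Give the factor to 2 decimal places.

Factor ≈ 10.41

Braking distance d = v²/(2a), so with a fixed, d ∝ v².
Factor = (10.0/3.1)² = 3.2258² = 10.4058.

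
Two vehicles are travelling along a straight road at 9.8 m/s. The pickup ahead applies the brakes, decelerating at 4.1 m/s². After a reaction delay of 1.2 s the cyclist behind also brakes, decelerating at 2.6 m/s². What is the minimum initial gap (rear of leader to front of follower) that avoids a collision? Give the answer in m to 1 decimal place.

Leader travels v²/(2a_L) = 96.040 / 8.200 = 11.712 m before stopping.
Follower covers v·t_r = 9.8000 × 1.2 = 11.760 m while reacting, then v²/(2a_F) = 96.040 / 5.200 = 18.469 m while braking, for a total of 11.760 + 18.469 = 30.229 m.
Since a_F ≤ a_L and the follower starts braking later, the follower is never slower than the leader, so the closest approach is when both have stopped.
Minimum gap = 30.229 − 11.712 = 18.517 m.

Minimum gap ≈ 18.5 m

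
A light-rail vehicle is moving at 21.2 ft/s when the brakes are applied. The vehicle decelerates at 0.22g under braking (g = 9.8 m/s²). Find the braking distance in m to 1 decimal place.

21.2 ft/s × 0.3048 = 6.4618 m/s.
a = 0.22 × 9.8 = 2.156 m/s².
Braking distance = v²/(2a) = 6.4618² / (2 × 2.156) = 41.755 / 4.312 = 9.683 m.

Braking distance ≈ 9.7 m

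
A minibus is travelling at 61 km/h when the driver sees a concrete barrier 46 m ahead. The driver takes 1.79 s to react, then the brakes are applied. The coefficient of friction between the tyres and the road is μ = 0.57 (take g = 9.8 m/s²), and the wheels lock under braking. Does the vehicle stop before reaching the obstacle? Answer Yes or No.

61 km/h ÷ 3.6 = 16.9444 m/s.
a = μg = 0.57 × 9.8 = 5.586 m/s².
Reaction distance = 16.9444 × 1.79 = 30.330 m.
Braking distance = v²/(2a) = 287.113 / 11.172 = 25.699 m.
Total stopping distance = 30.330 + 25.699 = 56.029 m, vs 46 m available — it cannot stop in time and overshoots by 56.029 − 46 = 10.029 m.

No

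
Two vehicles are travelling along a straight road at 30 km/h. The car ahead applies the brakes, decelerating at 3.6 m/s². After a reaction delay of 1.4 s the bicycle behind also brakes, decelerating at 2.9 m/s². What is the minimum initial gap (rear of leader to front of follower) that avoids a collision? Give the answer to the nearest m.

Minimum gap ≈ 14 m

30 km/h ÷ 3.6 = 8.3333 m/s.
Leader travels v²/(2a_L) = 69.444 / 7.200 = 9.645 m before stopping.
Follower covers v·t_r = 8.3333 × 1.4 = 11.667 m while reacting, then v²/(2a_F) = 69.444 / 5.800 = 11.973 m while braking, for a total of 11.667 + 11.973 = 23.640 m.
Since a_F ≤ a_L and the follower starts braking later, the follower is never slower than the leader, so the closest approach is when both have stopped.
Minimum gap = 23.640 − 9.645 = 13.995 m.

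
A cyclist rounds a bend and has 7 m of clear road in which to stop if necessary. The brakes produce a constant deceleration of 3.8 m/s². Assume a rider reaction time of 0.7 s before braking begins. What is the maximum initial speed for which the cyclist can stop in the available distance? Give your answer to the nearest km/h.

Maximum speed ≈ 18 km/h

Stopping distance: v·t_r + v²/(2a) = 7 with t_r = 0.7 s and a = 3.800 m/s².
So v² + 5.320 v − 53.20 = 0.
Positive root: v = −a·t_r + √((a·t_r)² + 2a·d) = −2.660 + √(7.076 + 53.20) = 5.1038 m/s.
5.1038 m/s × 3.6 = 18.374 km/h.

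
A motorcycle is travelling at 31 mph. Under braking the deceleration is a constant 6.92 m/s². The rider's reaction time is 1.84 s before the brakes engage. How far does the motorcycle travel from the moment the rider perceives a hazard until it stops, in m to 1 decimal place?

31 mph × 0.44704 = 13.8582 m/s.
Reaction distance = v·t_r = 13.8582 × 1.84 = 25.499 m.
Braking distance = v²/(2a) = 13.8582² / (2 × 6.920) = 192.050 / 13.840 = 13.876 m.
Total = 25.499 + 13.876 = 39.375 m.

Total stopping distance ≈ 39.4 m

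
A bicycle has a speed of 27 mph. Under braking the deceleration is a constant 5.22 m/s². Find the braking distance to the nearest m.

Braking distance ≈ 14 m

27 mph × 0.44704 = 12.0701 m/s.
Braking distance = v²/(2a) = 12.0701² / (2 × 5.220) = 145.687 / 10.440 = 13.955 m.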